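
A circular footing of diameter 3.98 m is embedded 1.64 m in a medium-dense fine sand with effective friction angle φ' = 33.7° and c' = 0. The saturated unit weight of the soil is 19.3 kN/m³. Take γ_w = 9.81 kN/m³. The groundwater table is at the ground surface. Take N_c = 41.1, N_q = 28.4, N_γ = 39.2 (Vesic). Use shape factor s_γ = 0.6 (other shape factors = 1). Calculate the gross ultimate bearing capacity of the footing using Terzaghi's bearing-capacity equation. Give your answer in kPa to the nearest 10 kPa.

q_ult ≈ 890 kPa

γ' = 19.3 − 9.81 = 9.49 kN/m³ (submerged throughout). q = 9.49 × 1.64 = 15.564 kPa; the same γ' applies in the ½γBN_γ term.
q·N_q = 15.564 × 28.4 = 442.01 kPa
0.5·γ·B·N_γ·s_γ = 0.5 × 9.49 × 3.98 × 39.2 × 0.6 = 444.18 kPa
q_ult = 442.01 + 444.18 = 886.18 kPa.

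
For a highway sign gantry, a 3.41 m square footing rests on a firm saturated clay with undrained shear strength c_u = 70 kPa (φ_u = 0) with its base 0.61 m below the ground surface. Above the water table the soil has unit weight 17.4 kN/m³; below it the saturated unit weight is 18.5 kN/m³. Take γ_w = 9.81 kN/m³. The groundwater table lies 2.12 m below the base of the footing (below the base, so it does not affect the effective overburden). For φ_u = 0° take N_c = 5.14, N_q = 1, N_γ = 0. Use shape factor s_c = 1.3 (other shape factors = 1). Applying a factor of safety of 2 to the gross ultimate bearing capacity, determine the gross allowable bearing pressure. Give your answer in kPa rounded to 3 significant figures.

q_all ≈ 239 kPa

Overburden at base level: q = 17.4 × 0.61 = 10.614 kPa.
Cohesion term c·N_c·s_c = 70 × 5.14 × 1.3 = 467.74 kPa; surcharge term q·N_q = 10.614 × 1 = 10.614 kPa.
q_ult = 467.74 + 10.614 = 478.35 kPa.
q_all = q_ult / FS = 478.35 / 2 = 239.18 kPa.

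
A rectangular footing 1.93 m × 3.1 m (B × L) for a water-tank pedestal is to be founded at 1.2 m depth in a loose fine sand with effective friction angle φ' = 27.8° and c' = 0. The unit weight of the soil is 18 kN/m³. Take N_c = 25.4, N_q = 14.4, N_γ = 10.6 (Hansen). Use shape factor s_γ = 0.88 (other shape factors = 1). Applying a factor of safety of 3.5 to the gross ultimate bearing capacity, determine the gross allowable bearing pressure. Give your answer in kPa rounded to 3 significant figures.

q_all ≈ 135 kPa

q = γ·D_f = 18 × 1.2 = 21.6 kPa.
q·N_q = 21.6 × 14.4 = 311.04 kPa
0.5·γ·B·N_γ·s_γ = 0.5 × 18 × 1.93 × 10.6 × 0.88 = 162.03 kPa
q_ult = 311.04 + 162.03 = 473.07 kPa.
q_all = q_ult / FS = 473.07 / 3.5 = 135.16 kPa.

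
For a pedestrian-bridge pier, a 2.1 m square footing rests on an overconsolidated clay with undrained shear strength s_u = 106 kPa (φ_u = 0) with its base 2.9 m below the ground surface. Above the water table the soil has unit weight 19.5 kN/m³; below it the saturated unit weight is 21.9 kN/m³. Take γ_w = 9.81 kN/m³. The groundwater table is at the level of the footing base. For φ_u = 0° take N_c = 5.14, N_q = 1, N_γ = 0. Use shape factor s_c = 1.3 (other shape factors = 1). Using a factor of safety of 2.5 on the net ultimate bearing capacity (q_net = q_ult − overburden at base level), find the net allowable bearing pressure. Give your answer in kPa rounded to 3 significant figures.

Effective surcharge at the founding depth q = γ·D_f = 19.5 × 2.9 = 56.55 kPa.
q_ult = c·N_c·s_c + q·N_q
     = 106 × 5.14 × 1.3 + 56.55 × 1
     = 708.29 + 56.55 = 764.84 kPa.
q_net = 764.84 − 56.55 = 708.29 kPa.
q_all(net) = 708.29 / 2.5 = 283.32 kPa.

q_all(net) ≈ 283 kPa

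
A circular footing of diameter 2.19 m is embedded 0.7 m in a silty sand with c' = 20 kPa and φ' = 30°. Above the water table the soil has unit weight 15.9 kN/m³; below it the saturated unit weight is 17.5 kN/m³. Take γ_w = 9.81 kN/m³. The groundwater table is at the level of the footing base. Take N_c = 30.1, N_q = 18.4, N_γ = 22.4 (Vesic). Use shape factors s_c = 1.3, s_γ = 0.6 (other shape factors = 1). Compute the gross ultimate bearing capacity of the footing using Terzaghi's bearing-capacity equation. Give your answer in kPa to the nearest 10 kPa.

q = γ·D_f = 15.9 × 0.7 = 11.13 kPa.
For the ½γBN_γ term take γ' = 17.5 − 9.81 = 7.69 kN/m³ (soil below base is submerged).
c·N_c·s_c = 20 × 30.1 × 1.3 = 782.6 kPa
q·N_q = 11.13 × 18.4 = 204.79 kPa
0.5·γ·B·N_γ·s_γ = 0.5 × 7.69 × 2.19 × 22.4 × 0.6 = 113.17 kPa
q_ult = 782.6 + 204.79 + 113.17 = 1100.6 kPa.

q_ult ≈ 1100 kPa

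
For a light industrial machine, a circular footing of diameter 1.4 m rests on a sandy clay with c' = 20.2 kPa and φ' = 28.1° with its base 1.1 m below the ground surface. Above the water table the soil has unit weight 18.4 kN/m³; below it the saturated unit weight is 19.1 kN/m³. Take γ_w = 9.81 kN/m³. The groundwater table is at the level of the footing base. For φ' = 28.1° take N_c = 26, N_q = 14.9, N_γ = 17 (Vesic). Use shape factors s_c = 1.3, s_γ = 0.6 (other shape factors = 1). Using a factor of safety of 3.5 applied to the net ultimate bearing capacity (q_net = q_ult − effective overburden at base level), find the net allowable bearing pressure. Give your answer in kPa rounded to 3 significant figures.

q = γ·D_f = 18.4 × 1.1 = 20.24 kPa.
For the ½γBN_γ term take γ' = 19.1 − 9.81 = 9.29 kN/m³ (soil below base is submerged).
c·N_c·s_c = 20.2 × 26 × 1.3 = 682.76 kPa
q·N_q = 20.24 × 14.9 = 301.58 kPa
0.5·γ·B·N_γ·s_γ = 0.5 × 9.29 × 1.4 × 17 × 0.6 = 66.331 kPa
q_ult = 682.76 + 301.58 + 66.331 = 1050.7 kPa.
Net ultimate: q_net = 1050.7 − 20.24 = 1030.4 kPa.
q_all(net) = 1030.4 / 3.5 = 294.41 kPa.

q_all(net) ≈ 294 kPa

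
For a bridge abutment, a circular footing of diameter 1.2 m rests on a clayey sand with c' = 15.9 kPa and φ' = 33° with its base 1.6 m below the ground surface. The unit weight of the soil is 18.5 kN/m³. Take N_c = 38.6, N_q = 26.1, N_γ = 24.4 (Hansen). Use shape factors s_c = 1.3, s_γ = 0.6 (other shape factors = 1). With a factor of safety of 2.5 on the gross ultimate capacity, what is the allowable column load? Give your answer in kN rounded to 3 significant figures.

P_all ≈ 784 kN

q = γ·D_f = 18.5 × 1.6 = 29.6 kPa.
c·N_c·s_c = 15.9 × 38.6 × 1.3 = 797.86 kPa
q·N_q = 29.6 × 26.1 = 772.56 kPa
0.5·γ·B·N_γ·s_γ = 0.5 × 18.5 × 1.2 × 24.4 × 0.6 = 162.5 kPa
q_ult = 797.86 + 772.56 + 162.5 = 1732.9 kPa.
Gross allowable pressure q_all = 1732.9 / 2.5 = 693.17 kPa.
Footing area = 1.131 m², so allowable column load = 693.17 × 1.131 = 783.98 kN.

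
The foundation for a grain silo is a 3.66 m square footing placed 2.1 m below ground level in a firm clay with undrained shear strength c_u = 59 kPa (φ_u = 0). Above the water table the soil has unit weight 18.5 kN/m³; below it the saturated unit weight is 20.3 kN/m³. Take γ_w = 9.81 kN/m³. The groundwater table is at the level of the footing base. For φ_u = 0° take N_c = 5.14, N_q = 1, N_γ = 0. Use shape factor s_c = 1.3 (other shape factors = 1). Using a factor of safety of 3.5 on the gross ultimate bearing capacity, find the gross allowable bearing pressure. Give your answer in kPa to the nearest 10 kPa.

q_all ≈ 120 kPa

q = γ·D_f = 18.5 × 2.1 = 38.85 kPa.
c·N_c·s_c = 59 × 5.14 × 1.3 = 394.24 kPa
q·N_q = 38.85 × 1 = 38.85 kPa
q_ult = 394.24 + 38.85 = 433.09 kPa.
q_all = 433.09 / 3.5 = 123.74 kPa.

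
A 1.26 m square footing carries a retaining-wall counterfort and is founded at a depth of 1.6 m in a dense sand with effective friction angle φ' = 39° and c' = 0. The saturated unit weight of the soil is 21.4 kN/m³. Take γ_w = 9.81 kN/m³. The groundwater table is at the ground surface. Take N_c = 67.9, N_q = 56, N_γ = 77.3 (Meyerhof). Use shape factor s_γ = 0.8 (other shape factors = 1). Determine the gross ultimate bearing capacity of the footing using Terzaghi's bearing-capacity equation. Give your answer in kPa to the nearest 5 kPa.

q_ult ≈ 1490 kPa

With the water table at the surface the whole profile is submerged: γ' = 21.4 − 9.81 = 11.59 kN/m³, so q = γ'·D_f = 18.544 kPa; the same γ' applies in the ½γBN_γ term.
q_ult = q·N_q + 0.5·γ·B·N_γ·s_γ
     = 18.544 × 56 + 0.5 × 11.59 × 1.26 × 77.3 × 0.8
     = 1038.5 + 451.54 = 1490 kPa.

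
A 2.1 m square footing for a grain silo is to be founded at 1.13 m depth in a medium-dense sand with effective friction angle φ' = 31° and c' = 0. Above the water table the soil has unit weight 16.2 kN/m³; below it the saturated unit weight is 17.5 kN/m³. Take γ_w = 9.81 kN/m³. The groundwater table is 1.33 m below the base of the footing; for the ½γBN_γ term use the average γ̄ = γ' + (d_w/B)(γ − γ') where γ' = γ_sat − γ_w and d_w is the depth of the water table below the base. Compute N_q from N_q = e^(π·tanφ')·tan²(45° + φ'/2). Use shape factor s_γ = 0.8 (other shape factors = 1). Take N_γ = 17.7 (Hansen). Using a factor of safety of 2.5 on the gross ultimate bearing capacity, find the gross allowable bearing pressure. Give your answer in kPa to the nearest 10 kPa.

N_q = e^(π·tan31°)·tan²(60.5°) = 20.63.
Overburden at base level: q = 16.2 × 1.13 = 18.306 kPa.
The water table is 1.33 m below the base (< B = 2.1 m), so the ½γBN_γ term uses γ̄ = γ' + (d_w/B)(γ − γ') = 7.69 + (1.33/2.1)(16.2 − 7.69) = 13.08 kN/m³.
Surcharge term q·N_q = 18.306 × 20.631 = 377.67 kPa; self-weight term 0.5·γ·B·N_γ·s_γ = 0.5 × 13.08 × 2.1 × 17.7 × 0.8 = 194.47 kPa.
q_ult = 377.67 + 194.47 = 572.14 kPa.
q_all = 572.14 / 2.5 = 228.85 kPa.

q_all ≈ 230 kPa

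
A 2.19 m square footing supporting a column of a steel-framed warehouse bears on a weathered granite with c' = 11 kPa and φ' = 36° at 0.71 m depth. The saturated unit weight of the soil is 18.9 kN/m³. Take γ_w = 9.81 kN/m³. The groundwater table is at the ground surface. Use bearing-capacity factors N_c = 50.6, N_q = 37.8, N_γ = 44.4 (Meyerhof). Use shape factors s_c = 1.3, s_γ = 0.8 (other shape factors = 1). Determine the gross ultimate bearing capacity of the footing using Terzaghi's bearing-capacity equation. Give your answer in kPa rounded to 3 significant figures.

Water table at ground surface, so effective unit weight γ' = 18.9 − 9.81 = 9.09 kN/m³ is used throughout; overburden q = 9.09 × 0.71 = 6.4539 kPa; the same γ' applies in the ½γBN_γ term.
Cohesion term c·N_c·s_c = 11 × 50.6 × 1.3 = 723.58 kPa; surcharge term q·N_q = 6.4539 × 37.8 = 243.96 kPa; self-weight term 0.5·γ·B·N_γ·s_γ = 0.5 × 9.09 × 2.19 × 44.4 × 0.8 = 353.55 kPa.
q_ult = 723.58 + 243.96 + 353.55 = 1321.1 kPa.

q_ult ≈ 1320 kPa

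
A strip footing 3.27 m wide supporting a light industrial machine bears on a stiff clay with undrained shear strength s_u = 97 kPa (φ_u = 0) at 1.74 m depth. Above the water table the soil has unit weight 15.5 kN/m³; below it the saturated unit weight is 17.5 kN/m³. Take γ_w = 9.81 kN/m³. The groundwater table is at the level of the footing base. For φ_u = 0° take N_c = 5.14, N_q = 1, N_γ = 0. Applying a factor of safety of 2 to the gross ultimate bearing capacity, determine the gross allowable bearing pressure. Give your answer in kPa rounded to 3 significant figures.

Effective surcharge at the founding depth q = γ·D_f = 15.5 × 1.74 = 26.97 kPa.
q_ult = c·N_c + q·N_q
     = 97 × 5.14 + 26.97 × 1
     = 498.58 + 26.97 = 525.55 kPa.
q_all = q_ult / FS = 525.55 / 2 = 262.77 kPa.

q_all ≈ 263 kPa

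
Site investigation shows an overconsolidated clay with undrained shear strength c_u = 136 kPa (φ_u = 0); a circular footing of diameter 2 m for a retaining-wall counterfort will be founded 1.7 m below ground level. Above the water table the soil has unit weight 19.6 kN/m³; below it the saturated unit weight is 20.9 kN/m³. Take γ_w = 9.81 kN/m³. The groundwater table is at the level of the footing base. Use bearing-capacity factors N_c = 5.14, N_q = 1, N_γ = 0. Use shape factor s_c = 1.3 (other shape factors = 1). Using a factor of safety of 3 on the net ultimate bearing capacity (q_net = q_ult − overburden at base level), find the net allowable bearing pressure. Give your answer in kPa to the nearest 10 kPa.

Overburden at base level: q = 19.6 × 1.7 = 33.32 kPa.
Cohesion term c·N_c·s_c = 136 × 5.14 × 1.3 = 908.75 kPa; surcharge term q·N_q = 33.32 × 1 = 33.32 kPa.
q_ult = 908.75 + 33.32 = 942.07 kPa.
q_net = 942.07 − 33.32 = 908.75 kPa.
q_all(net) = 908.75 / 3 = 302.92 kPa.

q_all(net) ≈ 300 kPa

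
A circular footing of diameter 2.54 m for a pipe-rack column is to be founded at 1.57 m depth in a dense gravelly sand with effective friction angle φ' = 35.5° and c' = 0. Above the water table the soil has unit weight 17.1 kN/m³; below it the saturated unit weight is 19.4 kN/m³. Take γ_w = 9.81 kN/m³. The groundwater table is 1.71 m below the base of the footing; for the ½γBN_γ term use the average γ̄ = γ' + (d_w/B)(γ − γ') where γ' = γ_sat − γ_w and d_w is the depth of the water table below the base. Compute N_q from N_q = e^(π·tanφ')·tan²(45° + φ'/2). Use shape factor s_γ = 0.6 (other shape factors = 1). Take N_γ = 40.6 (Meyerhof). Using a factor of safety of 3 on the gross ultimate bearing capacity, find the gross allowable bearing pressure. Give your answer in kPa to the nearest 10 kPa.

N_q = e^(π·tan35.5°)·tan²(62.75°) = 35.44.
q = γ·D_f = 17.1 × 1.57 = 26.847 kPa.
γ' = 9.59 kN/m³; averaging over the depth B below the base, γ̄ = γ' + (d_w/B)(γ − γ') = 14.646 kN/m³.
q·N_q = 26.847 × 35.443 = 951.53 kPa
0.5·γ·B·N_γ·s_γ = 0.5 × 14.646 × 2.54 × 40.6 × 0.6 = 453.1 kPa
q_ult = 951.53 + 453.1 = 1404.6 kPa.
q_all = 1404.6 / 3 = 468.21 kPa.

q_all ≈ 470 kPa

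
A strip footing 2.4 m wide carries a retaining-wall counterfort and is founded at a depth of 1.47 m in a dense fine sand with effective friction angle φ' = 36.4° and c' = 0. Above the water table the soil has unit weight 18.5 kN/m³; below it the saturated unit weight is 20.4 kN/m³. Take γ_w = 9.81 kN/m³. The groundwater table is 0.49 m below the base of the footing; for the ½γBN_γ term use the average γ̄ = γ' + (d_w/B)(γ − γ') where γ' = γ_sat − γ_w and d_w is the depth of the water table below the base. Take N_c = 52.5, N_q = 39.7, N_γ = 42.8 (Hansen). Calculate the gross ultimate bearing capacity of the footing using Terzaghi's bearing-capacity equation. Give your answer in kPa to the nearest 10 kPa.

q = γ·D_f = 18.5 × 1.47 = 27.195 kPa.
γ' = 10.59 kN/m³; averaging over the depth B below the base, γ̄ = γ' + (d_w/B)(γ − γ') = 12.205 kN/m³.
q·N_q = 27.195 × 39.7 = 1079.6 kPa
0.5·γ·B·N_γ = 0.5 × 12.205 × 2.4 × 42.8 = 626.85 kPa
q_ult = 1079.6 + 626.85 = 1706.5 kPa.

q_ult ≈ 1710 kPa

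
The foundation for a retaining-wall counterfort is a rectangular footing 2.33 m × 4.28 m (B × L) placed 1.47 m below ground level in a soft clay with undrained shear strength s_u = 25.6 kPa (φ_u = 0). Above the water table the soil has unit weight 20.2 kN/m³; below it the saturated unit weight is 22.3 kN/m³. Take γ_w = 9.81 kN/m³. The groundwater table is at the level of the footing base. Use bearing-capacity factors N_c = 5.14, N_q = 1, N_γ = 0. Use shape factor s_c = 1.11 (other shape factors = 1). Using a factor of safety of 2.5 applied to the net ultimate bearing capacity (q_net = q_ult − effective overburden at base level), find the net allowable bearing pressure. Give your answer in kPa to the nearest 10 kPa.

q_all(net) ≈ 60 kPa

Effective surcharge at the founding depth q = γ·D_f = 20.2 × 1.47 = 29.694 kPa.
q_ult = c·N_c·s_c + q·N_q
     = 25.6 × 5.14 × 1.11 + 29.694 × 1
     = 146.06 + 29.694 = 175.75 kPa.
Net ultimate: q_net = 175.75 − 29.694 = 146.06 kPa.
q_all(net) = 146.06 / 2.5 = 58.423 kPa.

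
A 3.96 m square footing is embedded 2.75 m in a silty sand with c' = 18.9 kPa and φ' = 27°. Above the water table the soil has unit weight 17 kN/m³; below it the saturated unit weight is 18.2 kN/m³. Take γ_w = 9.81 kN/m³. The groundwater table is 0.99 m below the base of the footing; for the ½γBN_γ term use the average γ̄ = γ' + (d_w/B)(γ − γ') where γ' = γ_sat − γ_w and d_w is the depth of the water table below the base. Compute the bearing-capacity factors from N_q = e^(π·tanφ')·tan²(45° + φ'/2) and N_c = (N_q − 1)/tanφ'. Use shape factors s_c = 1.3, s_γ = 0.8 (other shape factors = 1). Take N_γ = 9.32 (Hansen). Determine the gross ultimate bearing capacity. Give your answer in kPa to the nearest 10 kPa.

tan27° = 0.5095, so N_q = e^(π×0.5095)·tan²(58.5°) = 4.957 × 2.663 = 13.2.
N_c = (13.2 − 1)/tan27° = 23.94.
q = γ·D_f = 17 × 2.75 = 46.75 kPa.
γ' = 8.39 kN/m³; averaging over the depth B below the base, γ̄ = γ' + (d_w/B)(γ − γ') = 10.542 kN/m³.
c·N_c·s_c = 18.9 × 23.942 × 1.3 = 588.26 kPa
q·N_q = 46.75 × 13.199 = 617.06 kPa
0.5·γ·B·N_γ·s_γ = 0.5 × 10.542 × 3.96 × 9.32 × 0.8 = 155.64 kPa
q_ult = 588.26 + 617.06 + 155.64 = 1361 kPa.

q_ult ≈ 1360 kPa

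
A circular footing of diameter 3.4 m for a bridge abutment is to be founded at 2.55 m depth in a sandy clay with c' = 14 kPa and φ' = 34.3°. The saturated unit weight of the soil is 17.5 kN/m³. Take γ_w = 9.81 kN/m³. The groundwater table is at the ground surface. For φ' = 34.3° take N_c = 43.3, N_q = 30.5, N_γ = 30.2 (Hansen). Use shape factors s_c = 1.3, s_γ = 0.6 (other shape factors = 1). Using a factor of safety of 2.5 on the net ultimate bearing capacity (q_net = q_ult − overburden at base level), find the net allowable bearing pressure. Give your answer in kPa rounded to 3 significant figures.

q_all(net) ≈ 641 kPa

γ' = 17.5 − 9.81 = 7.69 kN/m³ (submerged throughout). q = 7.69 × 2.55 = 19.609 kPa; the same γ' applies in the ½γBN_γ term.
c·N_c·s_c = 14 × 43.3 × 1.3 = 788.06 kPa
q·N_q = 19.609 × 30.5 = 598.09 kPa
0.5·γ·B·N_γ·s_γ = 0.5 × 7.69 × 3.4 × 30.2 × 0.6 = 236.88 kPa
q_ult = 788.06 + 598.09 + 236.88 = 1623 kPa.
q_net = 1623 − 19.609 = 1603.4 kPa.
q_all(net) = 1603.4 / 2.5 = 641.37 kPa.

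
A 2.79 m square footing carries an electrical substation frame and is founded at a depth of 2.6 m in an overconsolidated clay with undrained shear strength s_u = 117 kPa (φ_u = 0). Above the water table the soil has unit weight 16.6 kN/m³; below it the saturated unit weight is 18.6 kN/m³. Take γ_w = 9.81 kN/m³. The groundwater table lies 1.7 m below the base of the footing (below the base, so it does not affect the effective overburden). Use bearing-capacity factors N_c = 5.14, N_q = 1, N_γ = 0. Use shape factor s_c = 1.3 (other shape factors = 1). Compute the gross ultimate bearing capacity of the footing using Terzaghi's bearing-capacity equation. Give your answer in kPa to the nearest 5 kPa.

Overburden at base level: q = 16.6 × 2.6 = 43.16 kPa.
Cohesion term c·N_c·s_c = 117 × 5.14 × 1.3 = 781.79 kPa; surcharge term q·N_q = 43.16 × 1 = 43.16 kPa.
q_ult = 781.79 + 43.16 = 824.95 kPa.

q_ult ≈ 825 kPa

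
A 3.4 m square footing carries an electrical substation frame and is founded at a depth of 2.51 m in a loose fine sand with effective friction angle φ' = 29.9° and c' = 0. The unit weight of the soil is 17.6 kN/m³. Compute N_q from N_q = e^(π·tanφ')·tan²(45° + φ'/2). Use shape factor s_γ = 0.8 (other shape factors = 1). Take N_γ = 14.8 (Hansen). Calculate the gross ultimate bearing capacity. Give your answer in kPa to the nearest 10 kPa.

tan29.9° = 0.575, so N_q = e^(π×0.575)·tan²(59.95°) = 6.089 × 2.988 = 18.19.
q = γ·D_f = 17.6 × 2.51 = 44.176 kPa.
q·N_q = 44.176 × 18.194 = 803.73 kPa
0.5·γ·B·N_γ·s_γ = 0.5 × 17.6 × 3.4 × 14.8 × 0.8 = 354.25 kPa
q_ult = 803.73 + 354.25 = 1158 kPa.

q_ult ≈ 1160 kPa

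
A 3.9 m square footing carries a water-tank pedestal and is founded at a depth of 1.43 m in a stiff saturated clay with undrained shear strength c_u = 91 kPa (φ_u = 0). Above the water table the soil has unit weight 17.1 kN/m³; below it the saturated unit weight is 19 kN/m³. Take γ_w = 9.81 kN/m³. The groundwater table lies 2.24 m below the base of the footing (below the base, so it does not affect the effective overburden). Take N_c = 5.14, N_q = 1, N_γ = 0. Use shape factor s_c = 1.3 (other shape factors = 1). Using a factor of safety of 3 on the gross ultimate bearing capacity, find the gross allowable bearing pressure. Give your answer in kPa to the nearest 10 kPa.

q_all ≈ 210 kPa

q = γ·D_f = 17.1 × 1.43 = 24.453 kPa.
c·N_c·s_c = 91 × 5.14 × 1.3 = 608.06 kPa
q·N_q = 24.453 × 1 = 24.453 kPa
q_ult = 608.06 + 24.453 = 632.51 kPa.
q_all = 632.51 / 3 = 210.84 kPa.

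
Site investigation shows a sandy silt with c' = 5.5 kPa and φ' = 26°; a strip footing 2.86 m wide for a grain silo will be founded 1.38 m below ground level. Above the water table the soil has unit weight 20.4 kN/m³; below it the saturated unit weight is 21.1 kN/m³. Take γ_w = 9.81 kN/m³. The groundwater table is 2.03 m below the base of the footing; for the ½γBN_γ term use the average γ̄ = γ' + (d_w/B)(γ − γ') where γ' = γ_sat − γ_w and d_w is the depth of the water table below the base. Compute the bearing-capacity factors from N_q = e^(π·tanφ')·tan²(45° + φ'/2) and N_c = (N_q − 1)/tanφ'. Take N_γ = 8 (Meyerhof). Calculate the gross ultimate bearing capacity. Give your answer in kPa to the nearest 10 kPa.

q_ult ≈ 660 kPa

tan26° = 0.4877, so N_q = e^(π×0.4877)·tan²(58°) = 4.629 × 2.561 = 11.85.
N_c = (11.85 − 1)/tan26° = 22.25.
q = γ·D_f = 20.4 × 1.38 = 28.152 kPa.
γ' = 11.29 kN/m³; averaging over the depth B below the base, γ̄ = γ' + (d_w/B)(γ − γ') = 17.756 kN/m³.
c·N_c = 5.5 × 22.254 = 122.4 kPa
q·N_q = 28.152 × 11.854 = 333.72 kPa
0.5·γ·B·N_γ = 0.5 × 17.756 × 2.86 × 8 = 203.13 kPa
q_ult = 122.4 + 333.72 + 203.13 = 659.25 kPa.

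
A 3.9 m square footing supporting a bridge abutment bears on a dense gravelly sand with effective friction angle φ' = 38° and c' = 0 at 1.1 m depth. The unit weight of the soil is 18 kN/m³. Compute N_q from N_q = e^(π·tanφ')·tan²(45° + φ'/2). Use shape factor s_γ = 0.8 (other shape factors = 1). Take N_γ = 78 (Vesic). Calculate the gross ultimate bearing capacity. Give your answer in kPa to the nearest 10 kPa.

q_ult ≈ 3160 kPa

tan38° = 0.7813, so N_q = e^(π×0.7813)·tan²(64°) = 11.64 × 4.204 = 48.93.
Effective surcharge at the founding depth q = γ·D_f = 18 × 1.1 = 19.8 kPa.
q_ult = q·N_q + 0.5·γ·B·N_γ·s_γ
     = 19.8 × 48.933 + 0.5 × 18 × 3.9 × 78 × 0.8
     = 968.88 + 2190.2 = 3159.1 kPa.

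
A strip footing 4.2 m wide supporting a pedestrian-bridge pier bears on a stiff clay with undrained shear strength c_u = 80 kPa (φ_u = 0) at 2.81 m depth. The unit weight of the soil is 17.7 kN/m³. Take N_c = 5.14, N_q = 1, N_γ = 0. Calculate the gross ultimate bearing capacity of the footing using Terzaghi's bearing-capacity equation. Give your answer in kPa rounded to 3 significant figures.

q_ult ≈ 461 kPa

Overburden at base level: q = 17.7 × 2.81 = 49.737 kPa.
Cohesion term c·N_c = 80 × 5.14 = 411.2 kPa; surcharge term q·N_q = 49.737 × 1 = 49.737 kPa.
q_ult = 411.2 + 49.737 = 460.94 kPa.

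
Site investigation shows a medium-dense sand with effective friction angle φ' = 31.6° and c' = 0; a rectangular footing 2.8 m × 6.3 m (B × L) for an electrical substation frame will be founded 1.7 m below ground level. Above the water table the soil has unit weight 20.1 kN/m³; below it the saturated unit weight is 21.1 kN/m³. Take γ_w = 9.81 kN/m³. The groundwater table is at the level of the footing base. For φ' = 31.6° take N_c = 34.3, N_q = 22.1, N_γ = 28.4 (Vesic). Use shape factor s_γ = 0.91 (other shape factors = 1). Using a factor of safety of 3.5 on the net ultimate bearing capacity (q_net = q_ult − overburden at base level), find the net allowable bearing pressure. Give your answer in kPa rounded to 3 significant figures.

Overburden at base level: q = 20.1 × 1.7 = 34.17 kPa.
Below the base the soil is submerged, so the ½γBN_γ term uses γ' = 21.1 − 9.81 = 11.29 kN/m³.
Surcharge term q·N_q = 34.17 × 22.1 = 755.16 kPa; self-weight term 0.5·γ·B·N_γ·s_γ = 0.5 × 11.29 × 2.8 × 28.4 × 0.91 = 408.49 kPa.
q_ult = 755.16 + 408.49 = 1163.6 kPa.
q_net = 1163.6 − 34.17 = 1129.5 kPa.
q_all(net) = 1129.5 / 3.5 = 322.71 kPa.

q_all(net) ≈ 323 kPa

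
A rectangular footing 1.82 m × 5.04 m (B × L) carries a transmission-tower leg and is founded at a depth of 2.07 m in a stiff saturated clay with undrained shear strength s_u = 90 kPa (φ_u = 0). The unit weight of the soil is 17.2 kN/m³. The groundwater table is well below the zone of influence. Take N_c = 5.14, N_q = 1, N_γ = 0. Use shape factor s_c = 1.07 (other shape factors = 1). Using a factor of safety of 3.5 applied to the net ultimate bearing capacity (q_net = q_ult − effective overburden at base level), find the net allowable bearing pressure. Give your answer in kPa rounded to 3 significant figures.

Effective surcharge at the founding depth q = γ·D_f = 17.2 × 2.07 = 35.604 kPa.
q_ult = c·N_c·s_c + q·N_q
     = 90 × 5.14 × 1.07 + 35.604 × 1
     = 494.98 + 35.604 = 530.59 kPa.
Net ultimate: q_net = 530.59 − 35.604 = 494.98 kPa.
q_all(net) = 494.98 / 3.5 = 141.42 kPa.

q_all(net) ≈ 141 kPa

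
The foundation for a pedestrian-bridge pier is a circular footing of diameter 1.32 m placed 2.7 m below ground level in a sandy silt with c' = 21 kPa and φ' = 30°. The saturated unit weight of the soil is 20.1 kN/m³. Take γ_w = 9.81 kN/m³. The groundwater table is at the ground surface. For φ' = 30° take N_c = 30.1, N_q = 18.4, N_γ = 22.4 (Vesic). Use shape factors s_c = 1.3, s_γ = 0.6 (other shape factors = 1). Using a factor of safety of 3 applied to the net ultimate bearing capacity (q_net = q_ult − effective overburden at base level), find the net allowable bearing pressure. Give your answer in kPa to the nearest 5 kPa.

q_all(net) ≈ 465 kPa

γ' = 20.1 − 9.81 = 10.29 kN/m³ (submerged throughout). q = 10.29 × 2.7 = 27.783 kPa; the same γ' applies in the ½γBN_γ term.
c·N_c·s_c = 21 × 30.1 × 1.3 = 821.73 kPa
q·N_q = 27.783 × 18.4 = 511.21 kPa
0.5·γ·B·N_γ·s_γ = 0.5 × 10.29 × 1.32 × 22.4 × 0.6 = 91.276 kPa
q_ult = 821.73 + 511.21 + 91.276 = 1424.2 kPa.
Net ultimate: q_net = 1424.2 − 27.783 = 1396.4 kPa.
q_all(net) = 1396.4 / 3 = 465.48 kPa.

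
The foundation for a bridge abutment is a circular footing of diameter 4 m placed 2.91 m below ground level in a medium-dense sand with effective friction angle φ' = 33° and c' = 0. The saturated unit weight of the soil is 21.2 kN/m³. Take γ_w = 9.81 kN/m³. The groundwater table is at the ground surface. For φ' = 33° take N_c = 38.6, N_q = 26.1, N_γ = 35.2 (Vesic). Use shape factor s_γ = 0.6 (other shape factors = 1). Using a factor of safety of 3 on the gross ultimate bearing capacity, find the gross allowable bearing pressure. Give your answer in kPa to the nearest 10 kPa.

With the water table at the surface the whole profile is submerged: γ' = 21.2 − 9.81 = 11.39 kN/m³, so q = γ'·D_f = 33.145 kPa; the same γ' applies in the ½γBN_γ term.
q_ult = q·N_q + 0.5·γ·B·N_γ·s_γ
     = 33.145 × 26.1 + 0.5 × 11.39 × 4 × 35.2 × 0.6
     = 865.08 + 481.11 = 1346.2 kPa.
q_all = 1346.2 / 3 = 448.73 kPa.

q_all ≈ 450 kPa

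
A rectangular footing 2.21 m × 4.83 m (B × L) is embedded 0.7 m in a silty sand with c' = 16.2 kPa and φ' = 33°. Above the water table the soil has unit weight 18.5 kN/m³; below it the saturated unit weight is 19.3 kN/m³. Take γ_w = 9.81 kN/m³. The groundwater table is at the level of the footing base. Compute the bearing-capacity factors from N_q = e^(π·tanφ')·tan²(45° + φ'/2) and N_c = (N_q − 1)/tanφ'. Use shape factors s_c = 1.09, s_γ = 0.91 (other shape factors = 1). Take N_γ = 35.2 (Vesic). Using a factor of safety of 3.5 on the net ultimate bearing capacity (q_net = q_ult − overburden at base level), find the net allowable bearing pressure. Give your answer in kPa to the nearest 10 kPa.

N_q = e^(π·tan33°)·tan²(61.5°) = 26.09; N_c = (N_q − 1)/tanφ' = 38.64.
Overburden at base level: q = 18.5 × 0.7 = 12.95 kPa.
Below the base the soil is submerged, so the ½γBN_γ term uses γ' = 19.3 − 9.81 = 9.49 kN/m³.
Cohesion term c·N_c·s_c = 16.2 × 38.638 × 1.09 = 682.28 kPa; surcharge term q·N_q = 12.95 × 26.092 = 337.89 kPa; self-weight term 0.5·γ·B·N_γ·s_γ = 0.5 × 9.49 × 2.21 × 35.2 × 0.91 = 335.9 kPa.
q_ult = 682.28 + 337.89 + 335.9 = 1356.1 kPa.
q_net = 1356.1 − 12.95 = 1343.1 kPa.
q_all(net) = 1343.1 / 3.5 = 383.75 kPa.

q_all(net) ≈ 380 kPa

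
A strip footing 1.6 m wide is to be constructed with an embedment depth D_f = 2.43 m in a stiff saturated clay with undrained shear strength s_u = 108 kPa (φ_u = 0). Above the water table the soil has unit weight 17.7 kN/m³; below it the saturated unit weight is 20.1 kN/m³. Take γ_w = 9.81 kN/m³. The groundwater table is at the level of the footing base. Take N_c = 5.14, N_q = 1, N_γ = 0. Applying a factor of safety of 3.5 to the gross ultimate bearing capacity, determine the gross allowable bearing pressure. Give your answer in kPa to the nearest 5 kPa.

q = γ·D_f = 17.7 × 2.43 = 43.011 kPa.
c·N_c = 108 × 5.14 = 555.12 kPa
q·N_q = 43.011 × 1 = 43.011 kPa
q_ult = 555.12 + 43.011 = 598.13 kPa.
q_all = q_ult / FS = 598.13 / 3.5 = 170.89 kPa.

q_all ≈ 170 kPa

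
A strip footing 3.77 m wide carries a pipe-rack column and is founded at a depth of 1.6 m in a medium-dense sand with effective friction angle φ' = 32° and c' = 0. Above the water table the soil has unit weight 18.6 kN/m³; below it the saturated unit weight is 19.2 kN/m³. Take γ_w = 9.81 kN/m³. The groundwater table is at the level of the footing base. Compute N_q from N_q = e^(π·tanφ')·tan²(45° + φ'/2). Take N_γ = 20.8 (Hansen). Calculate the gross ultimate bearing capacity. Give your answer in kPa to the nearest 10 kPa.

q_ult ≈ 1060 kPa

tan32° = 0.6249, so N_q = e^(π×0.6249)·tan²(61°) = 7.121 × 3.255 = 23.18.
Effective surcharge at the founding depth q = γ·D_f = 18.6 × 1.6 = 29.76 kPa.
The water table coincides with the base, so in the self-weight term γ → γ' = 9.39 kN/m³.
q_ult = q·N_q + 0.5·γ·B·N_γ
     = 29.76 × 23.177 + 0.5 × 9.39 × 3.77 × 20.8
     = 689.74 + 368.16 = 1057.9 kPa.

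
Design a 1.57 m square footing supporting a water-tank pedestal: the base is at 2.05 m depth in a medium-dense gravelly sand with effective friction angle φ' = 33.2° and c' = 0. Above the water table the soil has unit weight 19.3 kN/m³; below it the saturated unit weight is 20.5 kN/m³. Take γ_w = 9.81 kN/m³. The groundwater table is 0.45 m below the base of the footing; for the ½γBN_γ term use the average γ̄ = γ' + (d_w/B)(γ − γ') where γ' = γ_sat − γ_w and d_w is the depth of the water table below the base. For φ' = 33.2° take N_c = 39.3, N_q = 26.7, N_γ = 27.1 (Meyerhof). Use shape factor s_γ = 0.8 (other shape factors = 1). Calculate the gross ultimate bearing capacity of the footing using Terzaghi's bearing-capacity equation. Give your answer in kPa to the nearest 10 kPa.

q_ult ≈ 1280 kPa

Effective surcharge at the founding depth q = γ·D_f = 19.3 × 2.05 = 39.565 kPa.
With d_w = 0.45 m < B, γ̄ = 10.69 + (0.45/1.57) × (19.3 − 10.69) = 13.158 kN/m³.
q_ult = q·N_q + 0.5·γ·B·N_γ·s_γ
     = 39.565 × 26.7 + 0.5 × 13.158 × 1.57 × 27.1 × 0.8
     = 1056.4 + 223.93 = 1280.3 kPa.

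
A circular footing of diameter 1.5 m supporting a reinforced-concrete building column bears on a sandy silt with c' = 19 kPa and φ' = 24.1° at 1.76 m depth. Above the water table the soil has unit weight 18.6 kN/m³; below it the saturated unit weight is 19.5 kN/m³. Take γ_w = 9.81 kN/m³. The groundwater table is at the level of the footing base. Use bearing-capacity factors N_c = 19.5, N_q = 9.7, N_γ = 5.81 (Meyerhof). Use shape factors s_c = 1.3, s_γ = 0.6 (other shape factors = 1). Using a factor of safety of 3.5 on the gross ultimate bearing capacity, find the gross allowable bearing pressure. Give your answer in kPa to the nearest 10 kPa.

q_all ≈ 240 kPa

Effective surcharge at the founding depth q = γ·D_f = 18.6 × 1.76 = 32.736 kPa.
The water table coincides with the base, so in the self-weight term γ → γ' = 9.69 kN/m³.
q_ult = c·N_c·s_c + q·N_q + 0.5·γ·B·N_γ·s_γ
     = 19 × 19.5 × 1.3 + 32.736 × 9.7 + 0.5 × 9.69 × 1.5 × 5.81 × 0.6
     = 481.65 + 317.54 + 25.335 = 824.52 kPa.
q_all = 824.52 / 3.5 = 235.58 kPa.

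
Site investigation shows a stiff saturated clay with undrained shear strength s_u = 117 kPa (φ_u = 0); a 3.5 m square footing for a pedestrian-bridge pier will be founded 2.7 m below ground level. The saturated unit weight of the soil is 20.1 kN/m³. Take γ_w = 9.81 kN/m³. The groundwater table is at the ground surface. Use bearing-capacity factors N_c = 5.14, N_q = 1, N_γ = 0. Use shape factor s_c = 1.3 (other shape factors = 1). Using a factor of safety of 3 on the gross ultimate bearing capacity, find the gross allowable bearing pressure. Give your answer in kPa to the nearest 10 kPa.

With the water table at the surface the whole profile is submerged: γ' = 20.1 − 9.81 = 10.29 kN/m³, so q = γ'·D_f = 27.783 kPa.
q_ult = c·N_c·s_c + q·N_q
     = 117 × 5.14 × 1.3 + 27.783 × 1
     = 781.79 + 27.783 = 809.58 kPa.
q_all = 809.58 / 3 = 269.86 kPa.

q_all ≈ 270 kPa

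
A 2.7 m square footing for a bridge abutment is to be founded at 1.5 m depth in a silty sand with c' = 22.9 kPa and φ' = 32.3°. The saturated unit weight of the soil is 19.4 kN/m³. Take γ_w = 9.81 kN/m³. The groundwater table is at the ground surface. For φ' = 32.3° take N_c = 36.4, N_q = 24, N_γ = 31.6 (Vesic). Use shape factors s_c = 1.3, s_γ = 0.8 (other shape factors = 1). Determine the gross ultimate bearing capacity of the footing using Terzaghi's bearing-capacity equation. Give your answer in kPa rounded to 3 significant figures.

With the water table at the surface the whole profile is submerged: γ' = 19.4 − 9.81 = 9.59 kN/m³, so q = γ'·D_f = 14.385 kPa; the same γ' applies in the ½γBN_γ term.
q_ult = c·N_c·s_c + q·N_q + 0.5·γ·B·N_γ·s_γ
     = 22.9 × 36.4 × 1.3 + 14.385 × 24 + 0.5 × 9.59 × 2.7 × 31.6 × 0.8
     = 1083.6 + 345.24 + 327.29 = 1756.2 kPa.

q_ult ≈ 1760 kPa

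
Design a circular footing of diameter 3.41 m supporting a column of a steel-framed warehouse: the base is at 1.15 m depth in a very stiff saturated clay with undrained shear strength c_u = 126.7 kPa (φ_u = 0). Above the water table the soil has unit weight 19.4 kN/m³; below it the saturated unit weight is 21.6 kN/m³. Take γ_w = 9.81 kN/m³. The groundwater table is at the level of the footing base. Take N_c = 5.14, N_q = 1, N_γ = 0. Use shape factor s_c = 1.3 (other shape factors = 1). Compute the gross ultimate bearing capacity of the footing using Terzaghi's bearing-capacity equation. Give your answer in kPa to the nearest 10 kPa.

Overburden at base level: q = 19.4 × 1.15 = 22.31 kPa.
Cohesion term c·N_c·s_c = 126.7 × 5.14 × 1.3 = 846.61 kPa; surcharge term q·N_q = 22.31 × 1 = 22.31 kPa.
q_ult = 846.61 + 22.31 = 868.92 kPa.

q_ult ≈ 870 kPa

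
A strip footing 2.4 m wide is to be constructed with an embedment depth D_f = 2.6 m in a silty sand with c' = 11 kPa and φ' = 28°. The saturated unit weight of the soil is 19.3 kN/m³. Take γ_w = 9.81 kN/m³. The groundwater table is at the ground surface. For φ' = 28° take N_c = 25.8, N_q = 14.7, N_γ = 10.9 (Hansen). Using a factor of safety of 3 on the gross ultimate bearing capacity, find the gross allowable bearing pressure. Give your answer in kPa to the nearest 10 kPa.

q_all ≈ 260 kPa

γ' = 19.3 − 9.81 = 9.49 kN/m³ (submerged throughout). q = 9.49 × 2.6 = 24.674 kPa; the same γ' applies in the ½γBN_γ term.
c·N_c = 11 × 25.8 = 283.8 kPa
q·N_q = 24.674 × 14.7 = 362.71 kPa
0.5·γ·B·N_γ = 0.5 × 9.49 × 2.4 × 10.9 = 124.13 kPa
q_ult = 283.8 + 362.71 + 124.13 = 770.64 kPa.
q_all = 770.64 / 3 = 256.88 kPa.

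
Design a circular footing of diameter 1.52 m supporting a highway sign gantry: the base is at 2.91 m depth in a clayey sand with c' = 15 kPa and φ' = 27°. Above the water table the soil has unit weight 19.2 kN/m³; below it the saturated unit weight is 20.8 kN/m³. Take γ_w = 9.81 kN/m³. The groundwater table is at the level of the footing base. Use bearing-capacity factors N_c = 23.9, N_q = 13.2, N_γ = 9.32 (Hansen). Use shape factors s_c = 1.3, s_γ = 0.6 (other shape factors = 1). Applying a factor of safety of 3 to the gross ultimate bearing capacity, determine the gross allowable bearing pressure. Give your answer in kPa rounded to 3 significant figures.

Overburden at base level: q = 19.2 × 2.91 = 55.872 kPa.
Below the base the soil is submerged, so the ½γBN_γ term uses γ' = 20.8 − 9.81 = 10.99 kN/m³.
Cohesion term c·N_c·s_c = 15 × 23.9 × 1.3 = 466.05 kPa; surcharge term q·N_q = 55.872 × 13.2 = 737.51 kPa; self-weight term 0.5·γ·B·N_γ·s_γ = 0.5 × 10.99 × 1.52 × 9.32 × 0.6 = 46.707 kPa.
q_ult = 466.05 + 737.51 + 46.707 = 1250.3 kPa.
q_all = q_ult / FS = 1250.3 / 3 = 416.76 kPa.

q_all ≈ 417 kPa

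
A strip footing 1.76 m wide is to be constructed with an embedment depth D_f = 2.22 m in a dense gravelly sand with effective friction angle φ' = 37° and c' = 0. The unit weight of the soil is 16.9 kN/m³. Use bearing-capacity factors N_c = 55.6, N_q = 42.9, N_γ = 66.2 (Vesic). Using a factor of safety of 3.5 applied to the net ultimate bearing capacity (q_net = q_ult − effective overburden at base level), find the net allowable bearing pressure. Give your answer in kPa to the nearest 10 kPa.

q_all(net) ≈ 730 kPa

Overburden at base level: q = 16.9 × 2.22 = 37.518 kPa.
Surcharge term q·N_q = 37.518 × 42.9 = 1609.5 kPa; self-weight term 0.5·γ·B·N_γ = 0.5 × 16.9 × 1.76 × 66.2 = 984.53 kPa.
q_ult = 1609.5 + 984.53 = 2594 kPa.
Net ultimate: q_net = 2594 − 37.518 = 2556.5 kPa.
q_all(net) = 2556.5 / 3.5 = 730.44 kPa.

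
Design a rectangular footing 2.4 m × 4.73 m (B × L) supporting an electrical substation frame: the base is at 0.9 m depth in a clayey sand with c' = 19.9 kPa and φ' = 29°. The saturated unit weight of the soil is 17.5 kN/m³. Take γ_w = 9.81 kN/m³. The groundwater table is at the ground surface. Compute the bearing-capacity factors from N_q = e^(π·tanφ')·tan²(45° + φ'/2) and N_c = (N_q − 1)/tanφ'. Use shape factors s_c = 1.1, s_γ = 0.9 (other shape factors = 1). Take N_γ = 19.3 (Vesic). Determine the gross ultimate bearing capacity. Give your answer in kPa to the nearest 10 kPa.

q_ult ≈ 880 kPa

tan29° = 0.5543, so N_q = e^(π×0.5543)·tan²(59.5°) = 5.705 × 2.882 = 16.44.
N_c = (16.44 − 1)/tan29° = 27.86.
With the water table at the surface the whole profile is submerged: γ' = 17.5 − 9.81 = 7.69 kN/m³, so q = γ'·D_f = 6.921 kPa; the same γ' applies in the ½γBN_γ term.
q_ult = c·N_c·s_c + q·N_q + 0.5·γ·B·N_γ·s_γ
     = 19.9 × 27.86 × 1.1 + 6.921 × 16.443 + 0.5 × 7.69 × 2.4 × 19.3 × 0.9
     = 609.87 + 113.8 + 160.29 = 883.96 kPa.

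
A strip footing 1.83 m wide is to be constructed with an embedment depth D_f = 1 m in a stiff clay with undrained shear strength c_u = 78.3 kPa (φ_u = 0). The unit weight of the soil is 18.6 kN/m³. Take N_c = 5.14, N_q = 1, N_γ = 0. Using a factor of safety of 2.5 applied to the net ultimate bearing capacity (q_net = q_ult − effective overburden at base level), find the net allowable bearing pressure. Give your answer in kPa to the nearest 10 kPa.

q = γ·D_f = 18.6 × 1 = 18.6 kPa.
c·N_c = 78.3 × 5.14 = 402.46 kPa
q·N_q = 18.6 × 1 = 18.6 kPa
q_ult = 402.46 + 18.6 = 421.06 kPa.
Net ultimate: q_net = 421.06 − 18.6 = 402.46 kPa.
q_all(net) = 402.46 / 2.5 = 160.98 kPa.

q_all(net) ≈ 160 kPa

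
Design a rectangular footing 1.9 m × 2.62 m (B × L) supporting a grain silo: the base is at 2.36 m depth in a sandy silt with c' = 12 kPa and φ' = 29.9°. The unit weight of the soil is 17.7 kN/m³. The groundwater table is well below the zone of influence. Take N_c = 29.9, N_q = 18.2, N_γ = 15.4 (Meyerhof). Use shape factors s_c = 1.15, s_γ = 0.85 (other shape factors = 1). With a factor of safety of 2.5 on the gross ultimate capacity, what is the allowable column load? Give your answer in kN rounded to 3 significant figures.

P_all ≈ 2770 kN

q = γ·D_f = 17.7 × 2.36 = 41.772 kPa.
c·N_c·s_c = 12 × 29.9 × 1.15 = 412.62 kPa
q·N_q = 41.772 × 18.2 = 760.25 kPa
0.5·γ·B·N_γ·s_γ = 0.5 × 17.7 × 1.9 × 15.4 × 0.85 = 220.11 kPa
q_ult = 412.62 + 760.25 + 220.11 = 1393 kPa.
Gross allowable pressure q_all = 1393 / 2.5 = 557.19 kPa.
Footing area = 4.978 m², so allowable column load = 557.19 × 4.978 = 2773.7 kN.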